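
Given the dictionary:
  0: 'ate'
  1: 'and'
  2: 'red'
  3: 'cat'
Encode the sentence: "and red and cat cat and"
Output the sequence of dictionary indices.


Look up each word in the dictionary:
  'and' -> 1
  'red' -> 2
  'and' -> 1
  'cat' -> 3
  'cat' -> 3
  'and' -> 1

Encoded: [1, 2, 1, 3, 3, 1]


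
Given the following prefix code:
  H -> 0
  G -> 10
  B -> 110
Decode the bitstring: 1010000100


Decoding step by step:
Bits 10 -> G
Bits 10 -> G
Bits 0 -> H
Bits 0 -> H
Bits 0 -> H
Bits 10 -> G
Bits 0 -> H


Decoded message: GGHHHGH


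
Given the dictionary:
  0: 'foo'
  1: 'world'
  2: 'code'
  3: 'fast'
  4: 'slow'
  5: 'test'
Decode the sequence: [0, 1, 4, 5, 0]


Look up each index in the dictionary:
  0 -> 'foo'
  1 -> 'world'
  4 -> 'slow'
  5 -> 'test'
  0 -> 'foo'

Decoded: "foo world slow test foo"


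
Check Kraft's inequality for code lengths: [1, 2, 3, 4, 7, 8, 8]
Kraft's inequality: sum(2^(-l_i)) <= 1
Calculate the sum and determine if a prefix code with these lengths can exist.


Sum = 2^(-1) + 2^(-2) + 2^(-3) + 2^(-4) + 2^(-7) + 2^(-8) + 2^(-8)
    = 0.5 + 0.25 + 0.125 + 0.0625 + 0.0078125 + 0.00390625 + 0.00390625
    = 244/256 = 0.953125
Since 0.953125 <= 1, Kraft's inequality IS satisfied.
A prefix code with these lengths CAN exist.

Kraft sum = 0.953125. Satisfied.


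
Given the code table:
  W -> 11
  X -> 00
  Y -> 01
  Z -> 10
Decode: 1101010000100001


Decoding:
11 -> W
01 -> Y
01 -> Y
00 -> X
00 -> X
10 -> Z
00 -> X
01 -> Y


Result: WYYXXZXY


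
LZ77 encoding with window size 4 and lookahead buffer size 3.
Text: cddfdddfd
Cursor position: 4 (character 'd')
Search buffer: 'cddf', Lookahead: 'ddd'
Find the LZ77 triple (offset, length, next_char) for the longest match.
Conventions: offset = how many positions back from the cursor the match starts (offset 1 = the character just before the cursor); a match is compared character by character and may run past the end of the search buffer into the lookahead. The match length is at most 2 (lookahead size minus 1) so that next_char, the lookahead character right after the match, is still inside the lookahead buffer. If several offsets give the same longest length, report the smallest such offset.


Try each offset into the search buffer:
  offset=1 (pos 3, char 'f'): match length 0
  offset=2 (pos 2, char 'd'): match length 1
  offset=3 (pos 1, char 'd'): match length 2
  offset=4 (pos 0, char 'c'): match length 0
Longest match has length 2 at offset 3.
next_char = character at position 4 + 2 = 6 -> 'd'

Best match: offset=3, length=2 (matching 'dd' starting at position 1)
LZ77 triple: (3, 2, 'd')


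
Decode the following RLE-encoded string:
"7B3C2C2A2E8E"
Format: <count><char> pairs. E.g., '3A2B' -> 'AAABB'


Expanding each <count><char> pair:
  7B -> 'BBBBBBB'
  3C -> 'CCC'
  2C -> 'CC'
  2A -> 'AA'
  2E -> 'EE'
  8E -> 'EEEEEEEE'

Decoded = BBBBBBBCCCCCAAEEEEEEEEEE


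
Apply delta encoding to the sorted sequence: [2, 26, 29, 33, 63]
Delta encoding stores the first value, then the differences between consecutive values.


First value: 2
Deltas:
  26 - 2 = 24
  29 - 26 = 3
  33 - 29 = 4
  63 - 33 = 30


Delta encoded: [2, 24, 3, 4, 30]


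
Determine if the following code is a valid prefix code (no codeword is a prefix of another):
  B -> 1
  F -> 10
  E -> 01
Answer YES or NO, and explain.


Checking each pair (does one codeword prefix another?):
  B='1' vs F='10': prefix -- VIOLATION

NO -- this is NOT a valid prefix code. B (1) is a prefix of F (10).


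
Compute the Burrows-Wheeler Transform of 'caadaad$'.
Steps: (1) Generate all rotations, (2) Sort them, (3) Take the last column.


Rotations (sorted):
  0: $caadaad -> last char: d
  1: aad$caad -> last char: d
  2: aadaad$c -> last char: c
  3: ad$caada -> last char: a
  4: adaad$ca -> last char: a
  5: caadaad$ -> last char: $
  6: d$caadaa -> last char: a
  7: daad$caa -> last char: a


BWT = ddcaa$aa


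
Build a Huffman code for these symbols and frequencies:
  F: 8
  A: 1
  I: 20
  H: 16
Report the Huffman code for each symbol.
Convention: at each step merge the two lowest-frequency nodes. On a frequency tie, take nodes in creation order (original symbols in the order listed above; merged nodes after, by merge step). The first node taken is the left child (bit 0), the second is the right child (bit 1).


Huffman tree construction:
Step 1: Merge A(1) + F(8) = 9
Step 2: Merge (A+F)(9) + H(16) = 25
Step 3: Merge I(20) + ((A+F)+H)(25) = 45
Read each symbol's code off the tree from the root (left child = 0, right child = 1).

Codes:
  F: 101 (length 3)
  A: 100 (length 3)
  I: 0 (length 1)
  H: 11 (length 2)
Average code length: 79/45 = 1.7556 bits/symbol


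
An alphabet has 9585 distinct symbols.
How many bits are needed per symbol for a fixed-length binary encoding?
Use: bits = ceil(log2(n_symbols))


log2(9585) = 13.2266
Bracket: 2^13 = 8192 < 9585 <= 2^14 = 16384
So ceil(log2(9585)) = 14

bits = ceil(log2(9585)) = ceil(13.2266) = 14 bits


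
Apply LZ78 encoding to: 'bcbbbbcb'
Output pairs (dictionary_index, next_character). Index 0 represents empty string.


LZ78 encoding steps:
Dictionary: {0: ''}
Step 1: w='' (idx 0), next='b' -> output (0, 'b'), add 'b' as idx 1
Step 2: w='' (idx 0), next='c' -> output (0, 'c'), add 'c' as idx 2
Step 3: w='b' (idx 1), next='b' -> output (1, 'b'), add 'bb' as idx 3
Step 4: w='bb' (idx 3), next='c' -> output (3, 'c'), add 'bbc' as idx 4
Step 5: w='b' (idx 1), end of input -> output (1, '')


Encoded: [(0, 'b'), (0, 'c'), (1, 'b'), (3, 'c'), (1, '')]


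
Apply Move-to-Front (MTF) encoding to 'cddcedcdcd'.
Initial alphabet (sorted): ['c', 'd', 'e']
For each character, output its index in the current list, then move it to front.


MTF encoding:
'c': index 0 in ['c', 'd', 'e'] -> ['c', 'd', 'e']
'd': index 1 in ['c', 'd', 'e'] -> ['d', 'c', 'e']
'd': index 0 in ['d', 'c', 'e'] -> ['d', 'c', 'e']
'c': index 1 in ['d', 'c', 'e'] -> ['c', 'd', 'e']
'e': index 2 in ['c', 'd', 'e'] -> ['e', 'c', 'd']
'd': index 2 in ['e', 'c', 'd'] -> ['d', 'e', 'c']
'c': index 2 in ['d', 'e', 'c'] -> ['c', 'd', 'e']
'd': index 1 in ['c', 'd', 'e'] -> ['d', 'c', 'e']
'c': index 1 in ['d', 'c', 'e'] -> ['c', 'd', 'e']
'd': index 1 in ['c', 'd', 'e'] -> ['d', 'c', 'e']


Output: [0, 1, 0, 1, 2, 2, 2, 1, 1, 1]


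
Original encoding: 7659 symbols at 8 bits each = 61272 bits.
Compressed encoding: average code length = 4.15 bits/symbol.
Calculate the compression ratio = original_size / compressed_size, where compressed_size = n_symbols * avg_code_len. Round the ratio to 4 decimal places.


original_size = n_symbols * orig_bits = 7659 * 8 = 61272 bits
compressed_size = n_symbols * avg_code_len = 7659 * 4.15 = 31784.85 bits
ratio = original_size / compressed_size = 61272 / 31784.85 = 1.9277

Compression ratio = 1.9277


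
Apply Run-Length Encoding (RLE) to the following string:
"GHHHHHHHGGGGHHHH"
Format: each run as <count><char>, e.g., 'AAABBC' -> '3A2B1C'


Scanning runs left to right:
  i=0: run of 'G' x 1 -> '1G'
  i=1: run of 'H' x 7 -> '7H'
  i=8: run of 'G' x 4 -> '4G'
  i=12: run of 'H' x 4 -> '4H'

RLE = 1G7H4G4H


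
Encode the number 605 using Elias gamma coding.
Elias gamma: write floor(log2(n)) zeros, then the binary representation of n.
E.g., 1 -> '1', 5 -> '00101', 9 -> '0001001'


num_bits = floor(log2(605)) + 1 = 10
leading_zeros = num_bits - 1 = 9
binary(605) = 1001011101

Elias gamma(605) = '000000000' + '1001011101' = 0000000001001011101 (19 bits)


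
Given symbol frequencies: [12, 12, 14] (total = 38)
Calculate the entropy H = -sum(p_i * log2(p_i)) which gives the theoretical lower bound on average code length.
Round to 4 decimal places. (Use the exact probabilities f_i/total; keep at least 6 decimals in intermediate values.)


Per-symbol terms -p_i * log2(p_i) with p_i = f_i/38:
  p = 12/38 = 0.315789: log2(p) = -1.662965, -p*log2(p) = 0.525147
  p = 12/38 = 0.315789: log2(p) = -1.662965, -p*log2(p) = 0.525147
  p = 14/38 = 0.368421: log2(p) = -1.440573, -p*log2(p) = 0.530737
H = 0.525147 + 0.525147 + 0.530737 = 1.581031

H = 1.581 bits/symbol


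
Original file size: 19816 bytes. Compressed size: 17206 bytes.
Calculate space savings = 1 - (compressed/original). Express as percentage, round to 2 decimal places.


ratio = compressed/original = 17206/19816 = 0.868288
savings = 1 - ratio = 1 - 0.868288 = 0.131712
as a percentage: 0.131712 * 100 = 13.17%

Space savings = 1 - 17206/19816 = 13.17%


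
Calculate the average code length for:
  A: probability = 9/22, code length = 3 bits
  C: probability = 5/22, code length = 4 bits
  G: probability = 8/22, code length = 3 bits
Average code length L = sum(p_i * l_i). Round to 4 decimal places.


Weighted contributions p_i * l_i:
  A: (9/22) * 3 = 27/22
  C: (5/22) * 4 = 20/22
  G: (8/22) * 3 = 24/22
Sum = (27 + 20 + 24)/22 = 71/22

L = 71/22 = 3.2273 bits/symbol


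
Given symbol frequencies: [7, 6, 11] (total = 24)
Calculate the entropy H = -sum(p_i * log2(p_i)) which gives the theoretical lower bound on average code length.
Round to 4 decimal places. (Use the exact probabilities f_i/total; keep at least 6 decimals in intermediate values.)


Per-symbol terms -p_i * log2(p_i) with p_i = f_i/24:
  p = 7/24 = 0.291667: log2(p) = -1.777608, -p*log2(p) = 0.518469
  p = 6/24 = 0.250000: log2(p) = -2.000000, -p*log2(p) = 0.500000
  p = 11/24 = 0.458333: log2(p) = -1.125531, -p*log2(p) = 0.515868
H = 0.518469 + 0.500000 + 0.515868 = 1.534337

H = 1.5343 bits/symbol


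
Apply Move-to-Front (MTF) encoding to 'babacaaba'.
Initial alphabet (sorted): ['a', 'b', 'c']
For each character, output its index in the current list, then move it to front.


MTF encoding:
'b': index 1 in ['a', 'b', 'c'] -> ['b', 'a', 'c']
'a': index 1 in ['b', 'a', 'c'] -> ['a', 'b', 'c']
'b': index 1 in ['a', 'b', 'c'] -> ['b', 'a', 'c']
'a': index 1 in ['b', 'a', 'c'] -> ['a', 'b', 'c']
'c': index 2 in ['a', 'b', 'c'] -> ['c', 'a', 'b']
'a': index 1 in ['c', 'a', 'b'] -> ['a', 'c', 'b']
'a': index 0 in ['a', 'c', 'b'] -> ['a', 'c', 'b']
'b': index 2 in ['a', 'c', 'b'] -> ['b', 'a', 'c']
'a': index 1 in ['b', 'a', 'c'] -> ['a', 'b', 'c']


Output: [1, 1, 1, 1, 2, 1, 0, 2, 1]


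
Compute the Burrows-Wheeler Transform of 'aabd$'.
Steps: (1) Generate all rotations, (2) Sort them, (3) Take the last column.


Rotations (sorted):
  0: $aabd -> last char: d
  1: aabd$ -> last char: $
  2: abd$a -> last char: a
  3: bd$aa -> last char: a
  4: d$aab -> last char: b


BWT = d$aab


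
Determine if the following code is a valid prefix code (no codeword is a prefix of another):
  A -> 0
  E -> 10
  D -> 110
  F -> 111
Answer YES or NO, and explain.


Checking each pair (does one codeword prefix another?):
  A='0' vs E='10': no prefix
  A='0' vs D='110': no prefix
  A='0' vs F='111': no prefix
  E='10' vs A='0': no prefix
  E='10' vs D='110': no prefix
  E='10' vs F='111': no prefix
  D='110' vs A='0': no prefix
  D='110' vs E='10': no prefix
  D='110' vs F='111': no prefix
  F='111' vs A='0': no prefix
  F='111' vs E='10': no prefix
  F='111' vs D='110': no prefix
No violation found over all pairs.

YES -- this is a valid prefix code. No codeword is a prefix of any other codeword.


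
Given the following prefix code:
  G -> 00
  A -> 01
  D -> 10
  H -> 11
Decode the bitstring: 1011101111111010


Decoding step by step:
Bits 10 -> D
Bits 11 -> H
Bits 10 -> D
Bits 11 -> H
Bits 11 -> H
Bits 11 -> H
Bits 10 -> D
Bits 10 -> D


Decoded message: DHDHHHDD


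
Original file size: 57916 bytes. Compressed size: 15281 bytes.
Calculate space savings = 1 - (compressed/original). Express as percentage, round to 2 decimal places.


ratio = compressed/original = 15281/57916 = 0.263848
savings = 1 - ratio = 1 - 0.263848 = 0.736152
as a percentage: 0.736152 * 100 = 73.62%

Space savings = 1 - 15281/57916 = 73.62%


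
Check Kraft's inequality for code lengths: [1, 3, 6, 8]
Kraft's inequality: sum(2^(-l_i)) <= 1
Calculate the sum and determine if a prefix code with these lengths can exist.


Sum = 2^(-1) + 2^(-3) + 2^(-6) + 2^(-8)
    = 0.5 + 0.125 + 0.015625 + 0.00390625
    = 165/256 = 0.64453125
Since 0.64453125 <= 1, Kraft's inequality IS satisfied.
A prefix code with these lengths CAN exist.

Kraft sum = 0.64453125. Satisfied.


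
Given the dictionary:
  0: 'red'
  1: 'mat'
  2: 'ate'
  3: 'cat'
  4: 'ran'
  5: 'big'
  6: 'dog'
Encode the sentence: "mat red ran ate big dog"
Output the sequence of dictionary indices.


Look up each word in the dictionary:
  'mat' -> 1
  'red' -> 0
  'ran' -> 4
  'ate' -> 2
  'big' -> 5
  'dog' -> 6

Encoded: [1, 0, 4, 2, 5, 6]


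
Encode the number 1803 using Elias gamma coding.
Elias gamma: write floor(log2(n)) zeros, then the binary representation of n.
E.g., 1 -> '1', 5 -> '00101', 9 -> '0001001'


num_bits = floor(log2(1803)) + 1 = 11
leading_zeros = num_bits - 1 = 10
binary(1803) = 11100001011

Elias gamma(1803) = '0000000000' + '11100001011' = 000000000011100001011 (21 bits)


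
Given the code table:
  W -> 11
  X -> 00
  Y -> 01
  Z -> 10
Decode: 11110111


Decoding:
11 -> W
11 -> W
01 -> Y
11 -> W


Result: WWYW


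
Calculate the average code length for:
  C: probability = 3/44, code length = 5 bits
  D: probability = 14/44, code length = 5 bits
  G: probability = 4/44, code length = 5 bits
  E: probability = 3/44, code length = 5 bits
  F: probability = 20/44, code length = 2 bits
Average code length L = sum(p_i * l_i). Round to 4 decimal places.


Weighted contributions p_i * l_i:
  C: (3/44) * 5 = 15/44
  D: (14/44) * 5 = 70/44
  G: (4/44) * 5 = 20/44
  E: (3/44) * 5 = 15/44
  F: (20/44) * 2 = 40/44
Sum = (15 + 70 + 20 + 15 + 40)/44 = 160/44

L = 160/44 = 3.6364 bits/symbol


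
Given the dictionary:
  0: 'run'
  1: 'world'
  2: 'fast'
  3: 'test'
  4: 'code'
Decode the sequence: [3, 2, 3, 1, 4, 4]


Look up each index in the dictionary:
  3 -> 'test'
  2 -> 'fast'
  3 -> 'test'
  1 -> 'world'
  4 -> 'code'
  4 -> 'code'

Decoded: "test fast test world code code"


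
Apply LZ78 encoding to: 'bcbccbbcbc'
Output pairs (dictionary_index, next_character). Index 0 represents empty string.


LZ78 encoding steps:
Dictionary: {0: ''}
Step 1: w='' (idx 0), next='b' -> output (0, 'b'), add 'b' as idx 1
Step 2: w='' (idx 0), next='c' -> output (0, 'c'), add 'c' as idx 2
Step 3: w='b' (idx 1), next='c' -> output (1, 'c'), add 'bc' as idx 3
Step 4: w='c' (idx 2), next='b' -> output (2, 'b'), add 'cb' as idx 4
Step 5: w='bc' (idx 3), next='b' -> output (3, 'b'), add 'bcb' as idx 5
Step 6: w='c' (idx 2), end of input -> output (2, '')


Encoded: [(0, 'b'), (0, 'c'), (1, 'c'), (2, 'b'), (3, 'b'), (2, '')]


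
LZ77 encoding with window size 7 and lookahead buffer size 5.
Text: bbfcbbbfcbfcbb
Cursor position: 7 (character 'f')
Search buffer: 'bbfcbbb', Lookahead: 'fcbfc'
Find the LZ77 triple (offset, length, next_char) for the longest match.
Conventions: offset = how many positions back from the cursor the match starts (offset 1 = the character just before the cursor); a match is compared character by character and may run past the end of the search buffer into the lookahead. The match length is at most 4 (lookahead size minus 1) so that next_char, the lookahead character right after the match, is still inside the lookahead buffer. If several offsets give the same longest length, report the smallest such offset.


Try each offset into the search buffer:
  offset=1 (pos 6, char 'b'): match length 0
  offset=2 (pos 5, char 'b'): match length 0
  offset=3 (pos 4, char 'b'): match length 0
  offset=4 (pos 3, char 'c'): match length 0
  offset=5 (pos 2, char 'f'): match length 3
  offset=6 (pos 1, char 'b'): match length 0
  offset=7 (pos 0, char 'b'): match length 0
Longest match has length 3 at offset 5.
next_char = character at position 7 + 3 = 10 -> 'f'

Best match: offset=5, length=3 (matching 'fcb' starting at position 2)
LZ77 triple: (5, 3, 'f')


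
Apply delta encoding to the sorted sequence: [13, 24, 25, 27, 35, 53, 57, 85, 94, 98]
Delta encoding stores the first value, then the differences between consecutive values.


First value: 13
Deltas:
  24 - 13 = 11
  25 - 24 = 1
  27 - 25 = 2
  35 - 27 = 8
  53 - 35 = 18
  57 - 53 = 4
  85 - 57 = 28
  94 - 85 = 9
  98 - 94 = 4


Delta encoded: [13, 11, 1, 2, 8, 18, 4, 28, 9, 4]


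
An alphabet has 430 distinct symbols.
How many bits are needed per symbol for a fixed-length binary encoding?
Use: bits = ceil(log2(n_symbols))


log2(430) = 8.7482
Bracket: 2^8 = 256 < 430 <= 2^9 = 512
So ceil(log2(430)) = 9

bits = ceil(log2(430)) = ceil(8.7482) = 9 bits


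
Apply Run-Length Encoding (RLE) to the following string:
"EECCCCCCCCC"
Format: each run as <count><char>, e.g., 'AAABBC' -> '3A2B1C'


Scanning runs left to right:
  i=0: run of 'E' x 2 -> '2E'
  i=2: run of 'C' x 9 -> '9C'

RLE = 2E9C


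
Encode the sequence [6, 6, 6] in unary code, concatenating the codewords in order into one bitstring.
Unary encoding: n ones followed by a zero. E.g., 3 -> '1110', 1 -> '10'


Encode each number as n ones followed by a terminating 0:
  6 -> 1111110 (7 bits)
  6 -> 1111110 (7 bits)
  6 -> 1111110 (7 bits)
Total length = 7 + 7 + 7 = 21 bits.

Unary([6, 6, 6]) = 111111011111101111110 (21 bits)


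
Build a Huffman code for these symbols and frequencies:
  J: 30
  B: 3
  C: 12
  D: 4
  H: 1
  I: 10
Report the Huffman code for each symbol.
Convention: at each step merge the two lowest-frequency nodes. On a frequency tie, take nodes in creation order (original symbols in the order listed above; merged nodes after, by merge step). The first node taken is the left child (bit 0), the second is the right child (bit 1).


Huffman tree construction:
Step 1: Merge H(1) + B(3) = 4
Step 2: Merge D(4) + (H+B)(4) = 8
Step 3: Merge (D+(H+B))(8) + I(10) = 18
Step 4: Merge C(12) + ((D+(H+B))+I)(18) = 30
Step 5: Merge J(30) + (C+((D+(H+B))+I))(30) = 60
Read each symbol's code off the tree from the root (left child = 0, right child = 1).

Codes:
  J: 0 (length 1)
  B: 11011 (length 5)
  C: 10 (length 2)
  D: 1100 (length 4)
  H: 11010 (length 5)
  I: 111 (length 3)
Average code length: 120/60 = 2.0000 bits/symbol


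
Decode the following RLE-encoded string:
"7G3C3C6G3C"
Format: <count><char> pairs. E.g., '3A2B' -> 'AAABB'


Expanding each <count><char> pair:
  7G -> 'GGGGGGG'
  3C -> 'CCC'
  3C -> 'CCC'
  6G -> 'GGGGGG'
  3C -> 'CCC'

Decoded = GGGGGGGCCCCCCGGGGGGCCC


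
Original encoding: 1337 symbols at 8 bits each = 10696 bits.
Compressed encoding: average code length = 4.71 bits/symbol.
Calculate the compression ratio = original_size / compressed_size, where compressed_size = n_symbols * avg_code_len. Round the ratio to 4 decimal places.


original_size = n_symbols * orig_bits = 1337 * 8 = 10696 bits
compressed_size = n_symbols * avg_code_len = 1337 * 4.71 = 6297.27 bits
ratio = original_size / compressed_size = 10696 / 6297.27 = 1.6985

Compression ratio = 1.6985


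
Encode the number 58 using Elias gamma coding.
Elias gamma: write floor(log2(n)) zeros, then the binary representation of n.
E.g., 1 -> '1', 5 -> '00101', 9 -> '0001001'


num_bits = floor(log2(58)) + 1 = 6
leading_zeros = num_bits - 1 = 5
binary(58) = 111010

Elias gamma(58) = '00000' + '111010' = 00000111010 (11 bits)


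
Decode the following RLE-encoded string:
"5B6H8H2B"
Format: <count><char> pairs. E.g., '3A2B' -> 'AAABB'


Expanding each <count><char> pair:
  5B -> 'BBBBB'
  6H -> 'HHHHHH'
  8H -> 'HHHHHHHH'
  2B -> 'BB'

Decoded = BBBBBHHHHHHHHHHHHHHBB


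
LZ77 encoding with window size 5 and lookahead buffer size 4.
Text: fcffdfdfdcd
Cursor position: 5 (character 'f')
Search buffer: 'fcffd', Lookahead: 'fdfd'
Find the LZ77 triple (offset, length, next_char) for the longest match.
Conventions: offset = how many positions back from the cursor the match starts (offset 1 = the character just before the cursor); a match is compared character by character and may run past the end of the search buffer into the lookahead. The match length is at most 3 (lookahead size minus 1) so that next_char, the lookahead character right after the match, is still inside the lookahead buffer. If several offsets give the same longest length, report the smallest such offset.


Try each offset into the search buffer:
  offset=1 (pos 4, char 'd'): match length 0
  offset=2 (pos 3, char 'f'): match length 3
  offset=3 (pos 2, char 'f'): match length 1
  offset=4 (pos 1, char 'c'): match length 0
  offset=5 (pos 0, char 'f'): match length 1
Longest match has length 3 at offset 2.
next_char = character at position 5 + 3 = 8 -> 'd'

Best match: offset=2, length=3 (matching 'fdf' starting at position 3)
LZ77 triple: (2, 3, 'd')


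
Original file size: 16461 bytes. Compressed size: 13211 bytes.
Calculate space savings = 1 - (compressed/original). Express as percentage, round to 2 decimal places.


ratio = compressed/original = 13211/16461 = 0.802564
savings = 1 - ratio = 1 - 0.802564 = 0.197436
as a percentage: 0.197436 * 100 = 19.74%

Space savings = 1 - 13211/16461 = 19.74%


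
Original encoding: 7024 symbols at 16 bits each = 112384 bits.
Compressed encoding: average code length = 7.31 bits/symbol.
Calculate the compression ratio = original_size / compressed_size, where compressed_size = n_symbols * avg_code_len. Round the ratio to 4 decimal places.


original_size = n_symbols * orig_bits = 7024 * 16 = 112384 bits
compressed_size = n_symbols * avg_code_len = 7024 * 7.31 = 51345.44 bits
ratio = original_size / compressed_size = 112384 / 51345.44 = 2.1888

Compression ratio = 2.1888


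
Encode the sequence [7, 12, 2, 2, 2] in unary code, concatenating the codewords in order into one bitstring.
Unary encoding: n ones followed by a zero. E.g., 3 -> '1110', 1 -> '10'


Encode each number as n ones followed by a terminating 0:
  7 -> 11111110 (8 bits)
  12 -> 1111111111110 (13 bits)
  2 -> 110 (3 bits)
  2 -> 110 (3 bits)
  2 -> 110 (3 bits)
Total length = 8 + 13 + 3 + 3 + 3 = 30 bits.

Unary([7, 12, 2, 2, 2]) = 111111101111111111110110110110 (30 bits)


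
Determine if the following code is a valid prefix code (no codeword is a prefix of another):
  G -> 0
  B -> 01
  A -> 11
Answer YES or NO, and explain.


Checking each pair (does one codeword prefix another?):
  G='0' vs B='01': prefix -- VIOLATION

NO -- this is NOT a valid prefix code. G (0) is a prefix of B (01).


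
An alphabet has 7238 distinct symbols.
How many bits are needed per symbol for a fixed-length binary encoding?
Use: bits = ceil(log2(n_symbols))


log2(7238) = 12.8214
Bracket: 2^12 = 4096 < 7238 <= 2^13 = 8192
So ceil(log2(7238)) = 13

bits = ceil(log2(7238)) = ceil(12.8214) = 13 bits


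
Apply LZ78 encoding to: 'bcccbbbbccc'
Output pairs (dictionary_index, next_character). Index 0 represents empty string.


LZ78 encoding steps:
Dictionary: {0: ''}
Step 1: w='' (idx 0), next='b' -> output (0, 'b'), add 'b' as idx 1
Step 2: w='' (idx 0), next='c' -> output (0, 'c'), add 'c' as idx 2
Step 3: w='c' (idx 2), next='c' -> output (2, 'c'), add 'cc' as idx 3
Step 4: w='b' (idx 1), next='b' -> output (1, 'b'), add 'bb' as idx 4
Step 5: w='bb' (idx 4), next='c' -> output (4, 'c'), add 'bbc' as idx 5
Step 6: w='cc' (idx 3), end of input -> output (3, '')


Encoded: [(0, 'b'), (0, 'c'), (2, 'c'), (1, 'b'), (4, 'c'), (3, '')]


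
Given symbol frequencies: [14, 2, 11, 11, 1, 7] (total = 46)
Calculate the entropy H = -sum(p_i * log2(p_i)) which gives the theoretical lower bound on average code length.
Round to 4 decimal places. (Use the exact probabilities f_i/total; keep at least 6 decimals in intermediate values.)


Per-symbol terms -p_i * log2(p_i) with p_i = f_i/46:
  p = 14/46 = 0.304348: log2(p) = -1.716207, -p*log2(p) = 0.522324
  p = 2/46 = 0.043478: log2(p) = -4.523562, -p*log2(p) = 0.196677
  p = 11/46 = 0.239130: log2(p) = -2.064130, -p*log2(p) = 0.493596
  p = 11/46 = 0.239130: log2(p) = -2.064130, -p*log2(p) = 0.493596
  p = 1/46 = 0.021739: log2(p) = -5.523562, -p*log2(p) = 0.120077
  p = 7/46 = 0.152174: log2(p) = -2.716207, -p*log2(p) = 0.413336
H = 0.522324 + 0.196677 + 0.493596 + 0.493596 + 0.120077 + 0.413336 = 2.239606

H = 2.2396 bits/symbol


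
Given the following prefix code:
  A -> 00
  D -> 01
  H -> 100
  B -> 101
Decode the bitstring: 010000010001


Decoding step by step:
Bits 01 -> D
Bits 00 -> A
Bits 00 -> A
Bits 01 -> D
Bits 00 -> A
Bits 01 -> D


Decoded message: DAADAD


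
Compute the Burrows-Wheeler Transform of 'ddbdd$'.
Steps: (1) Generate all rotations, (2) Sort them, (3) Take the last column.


Rotations (sorted):
  0: $ddbdd -> last char: d
  1: bdd$dd -> last char: d
  2: d$ddbd -> last char: d
  3: dbdd$d -> last char: d
  4: dd$ddb -> last char: b
  5: ddbdd$ -> last char: $


BWT = ddddb$


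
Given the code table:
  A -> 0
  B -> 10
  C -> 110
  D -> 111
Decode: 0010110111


Decoding:
0 -> A
0 -> A
10 -> B
110 -> C
111 -> D


Result: AABCD


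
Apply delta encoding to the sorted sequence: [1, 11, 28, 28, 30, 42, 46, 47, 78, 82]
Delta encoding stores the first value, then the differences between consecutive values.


First value: 1
Deltas:
  11 - 1 = 10
  28 - 11 = 17
  28 - 28 = 0
  30 - 28 = 2
  42 - 30 = 12
  46 - 42 = 4
  47 - 46 = 1
  78 - 47 = 31
  82 - 78 = 4


Delta encoded: [1, 10, 17, 0, 2, 12, 4, 1, 31, 4]


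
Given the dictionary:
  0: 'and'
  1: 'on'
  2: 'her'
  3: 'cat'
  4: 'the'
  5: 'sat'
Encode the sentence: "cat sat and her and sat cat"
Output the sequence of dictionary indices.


Look up each word in the dictionary:
  'cat' -> 3
  'sat' -> 5
  'and' -> 0
  'her' -> 2
  'and' -> 0
  'sat' -> 5
  'cat' -> 3

Encoded: [3, 5, 0, 2, 0, 5, 3]


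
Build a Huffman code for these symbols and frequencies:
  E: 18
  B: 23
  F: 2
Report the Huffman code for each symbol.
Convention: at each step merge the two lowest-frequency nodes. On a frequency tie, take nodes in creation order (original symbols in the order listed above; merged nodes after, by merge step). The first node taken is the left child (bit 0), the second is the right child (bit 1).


Huffman tree construction:
Step 1: Merge F(2) + E(18) = 20
Step 2: Merge (F+E)(20) + B(23) = 43
Read each symbol's code off the tree from the root (left child = 0, right child = 1).

Codes:
  E: 01 (length 2)
  B: 1 (length 1)
  F: 00 (length 2)
Average code length: 63/43 = 1.4651 bits/symbol


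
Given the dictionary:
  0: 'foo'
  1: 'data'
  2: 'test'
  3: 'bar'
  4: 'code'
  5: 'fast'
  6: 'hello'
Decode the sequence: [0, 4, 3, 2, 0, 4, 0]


Look up each index in the dictionary:
  0 -> 'foo'
  4 -> 'code'
  3 -> 'bar'
  2 -> 'test'
  0 -> 'foo'
  4 -> 'code'
  0 -> 'foo'

Decoded: "foo code bar test foo code foo"


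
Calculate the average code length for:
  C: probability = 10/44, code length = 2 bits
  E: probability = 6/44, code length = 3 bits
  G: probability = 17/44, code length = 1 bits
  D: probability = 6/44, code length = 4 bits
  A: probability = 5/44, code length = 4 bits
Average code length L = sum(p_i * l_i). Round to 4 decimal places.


Weighted contributions p_i * l_i:
  C: (10/44) * 2 = 20/44
  E: (6/44) * 3 = 18/44
  G: (17/44) * 1 = 17/44
  D: (6/44) * 4 = 24/44
  A: (5/44) * 4 = 20/44
Sum = (20 + 18 + 17 + 24 + 20)/44 = 99/44

L = 99/44 = 2.2500 bits/symbol


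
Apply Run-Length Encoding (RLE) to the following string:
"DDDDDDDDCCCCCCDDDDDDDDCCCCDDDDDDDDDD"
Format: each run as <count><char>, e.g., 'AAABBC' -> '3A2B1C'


Scanning runs left to right:
  i=0: run of 'D' x 8 -> '8D'
  i=8: run of 'C' x 6 -> '6C'
  i=14: run of 'D' x 8 -> '8D'
  i=22: run of 'C' x 4 -> '4C'
  i=26: run of 'D' x 10 -> '10D'

RLE = 8D6C8D4C10D


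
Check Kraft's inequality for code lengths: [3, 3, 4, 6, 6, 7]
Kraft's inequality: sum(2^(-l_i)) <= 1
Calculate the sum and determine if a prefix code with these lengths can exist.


Sum = 2^(-3) + 2^(-3) + 2^(-4) + 2^(-6) + 2^(-6) + 2^(-7)
    = 0.125 + 0.125 + 0.0625 + 0.015625 + 0.015625 + 0.0078125
    = 45/128 = 0.3515625
Since 0.3515625 <= 1, Kraft's inequality IS satisfied.
A prefix code with these lengths CAN exist.

Kraft sum = 0.3515625. Satisfied.


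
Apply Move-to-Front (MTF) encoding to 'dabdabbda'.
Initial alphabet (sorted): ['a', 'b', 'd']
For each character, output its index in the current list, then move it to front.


MTF encoding:
'd': index 2 in ['a', 'b', 'd'] -> ['d', 'a', 'b']
'a': index 1 in ['d', 'a', 'b'] -> ['a', 'd', 'b']
'b': index 2 in ['a', 'd', 'b'] -> ['b', 'a', 'd']
'd': index 2 in ['b', 'a', 'd'] -> ['d', 'b', 'a']
'a': index 2 in ['d', 'b', 'a'] -> ['a', 'd', 'b']
'b': index 2 in ['a', 'd', 'b'] -> ['b', 'a', 'd']
'b': index 0 in ['b', 'a', 'd'] -> ['b', 'a', 'd']
'd': index 2 in ['b', 'a', 'd'] -> ['d', 'b', 'a']
'a': index 2 in ['d', 'b', 'a'] -> ['a', 'd', 'b']


Output: [2, 1, 2, 2, 2, 2, 0, 2, 2]


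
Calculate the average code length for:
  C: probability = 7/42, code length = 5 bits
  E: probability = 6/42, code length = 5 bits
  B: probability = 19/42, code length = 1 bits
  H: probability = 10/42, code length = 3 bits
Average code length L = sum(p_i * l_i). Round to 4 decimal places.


Weighted contributions p_i * l_i:
  C: (7/42) * 5 = 35/42
  E: (6/42) * 5 = 30/42
  B: (19/42) * 1 = 19/42
  H: (10/42) * 3 = 30/42
Sum = (35 + 30 + 19 + 30)/42 = 114/42

L = 114/42 = 2.7143 bits/symbol


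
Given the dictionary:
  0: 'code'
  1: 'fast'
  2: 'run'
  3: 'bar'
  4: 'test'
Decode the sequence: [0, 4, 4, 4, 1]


Look up each index in the dictionary:
  0 -> 'code'
  4 -> 'test'
  4 -> 'test'
  4 -> 'test'
  1 -> 'fast'

Decoded: "code test test test fast"


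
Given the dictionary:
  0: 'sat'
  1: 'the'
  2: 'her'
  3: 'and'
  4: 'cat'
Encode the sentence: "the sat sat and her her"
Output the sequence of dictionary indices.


Look up each word in the dictionary:
  'the' -> 1
  'sat' -> 0
  'sat' -> 0
  'and' -> 3
  'her' -> 2
  'her' -> 2

Encoded: [1, 0, 0, 3, 2, 2]


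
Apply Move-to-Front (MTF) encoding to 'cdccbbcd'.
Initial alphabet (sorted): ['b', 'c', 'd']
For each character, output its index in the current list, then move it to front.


MTF encoding:
'c': index 1 in ['b', 'c', 'd'] -> ['c', 'b', 'd']
'd': index 2 in ['c', 'b', 'd'] -> ['d', 'c', 'b']
'c': index 1 in ['d', 'c', 'b'] -> ['c', 'd', 'b']
'c': index 0 in ['c', 'd', 'b'] -> ['c', 'd', 'b']
'b': index 2 in ['c', 'd', 'b'] -> ['b', 'c', 'd']
'b': index 0 in ['b', 'c', 'd'] -> ['b', 'c', 'd']
'c': index 1 in ['b', 'c', 'd'] -> ['c', 'b', 'd']
'd': index 2 in ['c', 'b', 'd'] -> ['d', 'c', 'b']


Output: [1, 2, 1, 0, 2, 0, 1, 2]


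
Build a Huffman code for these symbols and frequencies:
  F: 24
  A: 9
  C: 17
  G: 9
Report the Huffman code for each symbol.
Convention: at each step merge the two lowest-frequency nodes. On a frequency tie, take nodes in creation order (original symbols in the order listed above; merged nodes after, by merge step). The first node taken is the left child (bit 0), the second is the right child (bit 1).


Huffman tree construction:
Step 1: Merge A(9) + G(9) = 18
Step 2: Merge C(17) + (A+G)(18) = 35
Step 3: Merge F(24) + (C+(A+G))(35) = 59
Read each symbol's code off the tree from the root (left child = 0, right child = 1).

Codes:
  F: 0 (length 1)
  A: 110 (length 3)
  C: 10 (length 2)
  G: 111 (length 3)
Average code length: 112/59 = 1.8983 bits/symbol


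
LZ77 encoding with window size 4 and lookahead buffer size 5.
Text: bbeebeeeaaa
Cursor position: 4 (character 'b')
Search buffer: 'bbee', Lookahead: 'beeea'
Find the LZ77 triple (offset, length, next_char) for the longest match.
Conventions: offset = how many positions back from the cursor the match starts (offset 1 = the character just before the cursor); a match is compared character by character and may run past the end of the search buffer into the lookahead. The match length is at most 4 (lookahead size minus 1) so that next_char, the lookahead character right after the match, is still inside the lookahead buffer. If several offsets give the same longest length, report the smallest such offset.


Try each offset into the search buffer:
  offset=1 (pos 3, char 'e'): match length 0
  offset=2 (pos 2, char 'e'): match length 0
  offset=3 (pos 1, char 'b'): match length 3
  offset=4 (pos 0, char 'b'): match length 1
Longest match has length 3 at offset 3.
next_char = character at position 4 + 3 = 7 -> 'e'

Best match: offset=3, length=3 (matching 'bee' starting at position 1)
LZ77 triple: (3, 3, 'e')


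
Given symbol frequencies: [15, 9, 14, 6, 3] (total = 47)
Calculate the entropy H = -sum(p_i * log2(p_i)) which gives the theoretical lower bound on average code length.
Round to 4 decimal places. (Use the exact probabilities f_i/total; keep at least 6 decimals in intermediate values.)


Per-symbol terms -p_i * log2(p_i) with p_i = f_i/47:
  p = 15/47 = 0.319149: log2(p) = -1.647698, -p*log2(p) = 0.525861
  p = 9/47 = 0.191489: log2(p) = -2.384664, -p*log2(p) = 0.456638
  p = 14/47 = 0.297872: log2(p) = -1.747234, -p*log2(p) = 0.520453
  p = 6/47 = 0.127660: log2(p) = -2.969626, -p*log2(p) = 0.379101
  p = 3/47 = 0.063830: log2(p) = -3.969626, -p*log2(p) = 0.253380
H = 0.525861 + 0.456638 + 0.520453 + 0.379101 + 0.253380 = 2.135433

H = 2.1354 bits/symbol


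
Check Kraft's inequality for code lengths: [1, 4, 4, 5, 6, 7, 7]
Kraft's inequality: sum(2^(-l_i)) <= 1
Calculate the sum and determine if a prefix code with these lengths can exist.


Sum = 2^(-1) + 2^(-4) + 2^(-4) + 2^(-5) + 2^(-6) + 2^(-7) + 2^(-7)
    = 0.5 + 0.0625 + 0.0625 + 0.03125 + 0.015625 + 0.0078125 + 0.0078125
    = 88/128 = 0.6875
Since 0.6875 <= 1, Kraft's inequality IS satisfied.
A prefix code with these lengths CAN exist.

Kraft sum = 0.6875. Satisfied.


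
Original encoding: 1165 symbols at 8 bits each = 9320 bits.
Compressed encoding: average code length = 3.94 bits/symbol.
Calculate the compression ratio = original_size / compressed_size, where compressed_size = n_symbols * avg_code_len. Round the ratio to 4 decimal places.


original_size = n_symbols * orig_bits = 1165 * 8 = 9320 bits
compressed_size = n_symbols * avg_code_len = 1165 * 3.94 = 4590.1 bits
ratio = original_size / compressed_size = 9320 / 4590.1 = 2.0305

Compression ratio = 2.0305


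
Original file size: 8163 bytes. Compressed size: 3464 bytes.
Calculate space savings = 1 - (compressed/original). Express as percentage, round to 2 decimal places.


ratio = compressed/original = 3464/8163 = 0.424354
savings = 1 - ratio = 1 - 0.424354 = 0.575646
as a percentage: 0.575646 * 100 = 57.56%

Space savings = 1 - 3464/8163 = 57.56%


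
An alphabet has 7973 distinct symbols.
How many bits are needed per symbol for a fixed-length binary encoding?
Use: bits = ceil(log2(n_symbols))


log2(7973) = 12.9609
Bracket: 2^12 = 4096 < 7973 <= 2^13 = 8192
So ceil(log2(7973)) = 13

bits = ceil(log2(7973)) = ceil(12.9609) = 13 bits


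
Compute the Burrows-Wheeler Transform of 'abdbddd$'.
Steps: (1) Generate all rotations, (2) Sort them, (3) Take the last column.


Rotations (sorted):
  0: $abdbddd -> last char: d
  1: abdbddd$ -> last char: $
  2: bdbddd$a -> last char: a
  3: bddd$abd -> last char: d
  4: d$abdbdd -> last char: d
  5: dbddd$ab -> last char: b
  6: dd$abdbd -> last char: d
  7: ddd$abdb -> last char: b


BWT = d$addbdb


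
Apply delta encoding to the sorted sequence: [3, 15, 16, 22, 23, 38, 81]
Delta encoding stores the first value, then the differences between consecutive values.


First value: 3
Deltas:
  15 - 3 = 12
  16 - 15 = 1
  22 - 16 = 6
  23 - 22 = 1
  38 - 23 = 15
  81 - 38 = 43


Delta encoded: [3, 12, 1, 6, 1, 15, 43]


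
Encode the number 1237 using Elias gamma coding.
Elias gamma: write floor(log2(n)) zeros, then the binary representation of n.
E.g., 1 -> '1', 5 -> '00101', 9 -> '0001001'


num_bits = floor(log2(1237)) + 1 = 11
leading_zeros = num_bits - 1 = 10
binary(1237) = 10011010101

Elias gamma(1237) = '0000000000' + '10011010101' = 000000000010011010101 (21 bits)


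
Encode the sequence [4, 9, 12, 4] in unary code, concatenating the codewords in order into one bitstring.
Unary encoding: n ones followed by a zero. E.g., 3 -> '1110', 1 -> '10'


Encode each number as n ones followed by a terminating 0:
  4 -> 11110 (5 bits)
  9 -> 1111111110 (10 bits)
  12 -> 1111111111110 (13 bits)
  4 -> 11110 (5 bits)
Total length = 5 + 10 + 13 + 5 = 33 bits.

Unary([4, 9, 12, 4]) = 111101111111110111111111111011110 (33 bits)


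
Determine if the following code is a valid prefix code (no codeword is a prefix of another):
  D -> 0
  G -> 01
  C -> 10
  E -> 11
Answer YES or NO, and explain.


Checking each pair (does one codeword prefix another?):
  D='0' vs G='01': prefix -- VIOLATION

NO -- this is NOT a valid prefix code. D (0) is a prefix of G (01).


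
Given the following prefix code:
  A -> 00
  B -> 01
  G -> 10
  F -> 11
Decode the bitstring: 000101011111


Decoding step by step:
Bits 00 -> A
Bits 01 -> B
Bits 01 -> B
Bits 01 -> B
Bits 11 -> F
Bits 11 -> F


Decoded message: ABBBFF


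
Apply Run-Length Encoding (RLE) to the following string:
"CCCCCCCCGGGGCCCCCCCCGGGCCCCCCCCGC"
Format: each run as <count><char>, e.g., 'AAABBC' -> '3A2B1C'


Scanning runs left to right:
  i=0: run of 'C' x 8 -> '8C'
  i=8: run of 'G' x 4 -> '4G'
  i=12: run of 'C' x 8 -> '8C'
  i=20: run of 'G' x 3 -> '3G'
  i=23: run of 'C' x 8 -> '8C'
  i=31: run of 'G' x 1 -> '1G'
  i=32: run of 'C' x 1 -> '1C'

RLE = 8C4G8C3G8C1G1C


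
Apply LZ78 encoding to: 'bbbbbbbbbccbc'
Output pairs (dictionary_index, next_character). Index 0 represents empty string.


LZ78 encoding steps:
Dictionary: {0: ''}
Step 1: w='' (idx 0), next='b' -> output (0, 'b'), add 'b' as idx 1
Step 2: w='b' (idx 1), next='b' -> output (1, 'b'), add 'bb' as idx 2
Step 3: w='bb' (idx 2), next='b' -> output (2, 'b'), add 'bbb' as idx 3
Step 4: w='bbb' (idx 3), next='c' -> output (3, 'c'), add 'bbbc' as idx 4
Step 5: w='' (idx 0), next='c' -> output (0, 'c'), add 'c' as idx 5
Step 6: w='b' (idx 1), next='c' -> output (1, 'c'), add 'bc' as idx 6


Encoded: [(0, 'b'), (1, 'b'), (2, 'b'), (3, 'c'), (0, 'c'), (1, 'c')]


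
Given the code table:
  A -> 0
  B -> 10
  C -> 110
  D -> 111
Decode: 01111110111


Decoding:
0 -> A
111 -> D
111 -> D
0 -> A
111 -> D


Result: ADDAD


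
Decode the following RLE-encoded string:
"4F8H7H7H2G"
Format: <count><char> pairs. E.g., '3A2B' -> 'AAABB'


Expanding each <count><char> pair:
  4F -> 'FFFF'
  8H -> 'HHHHHHHH'
  7H -> 'HHHHHHH'
  7H -> 'HHHHHHH'
  2G -> 'GG'

Decoded = FFFFHHHHHHHHHHHHHHHHHHHHHHGG


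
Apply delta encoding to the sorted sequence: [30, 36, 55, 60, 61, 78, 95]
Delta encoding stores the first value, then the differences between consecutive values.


First value: 30
Deltas:
  36 - 30 = 6
  55 - 36 = 19
  60 - 55 = 5
  61 - 60 = 1
  78 - 61 = 17
  95 - 78 = 17


Delta encoded: [30, 6, 19, 5, 1, 17, 17]


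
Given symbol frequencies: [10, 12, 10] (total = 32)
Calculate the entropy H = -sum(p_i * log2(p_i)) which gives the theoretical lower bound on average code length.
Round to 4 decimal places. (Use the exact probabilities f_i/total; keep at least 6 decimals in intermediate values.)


Per-symbol terms -p_i * log2(p_i) with p_i = f_i/32:
  p = 10/32 = 0.312500: log2(p) = -1.678072, -p*log2(p) = 0.524397
  p = 12/32 = 0.375000: log2(p) = -1.415037, -p*log2(p) = 0.530639
  p = 10/32 = 0.312500: log2(p) = -1.678072, -p*log2(p) = 0.524397
H = 0.524397 + 0.530639 + 0.524397 = 1.579433

H = 1.5794 bits/symbol


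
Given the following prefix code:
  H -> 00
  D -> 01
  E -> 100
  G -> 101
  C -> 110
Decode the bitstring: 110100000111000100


Decoding step by step:
Bits 110 -> C
Bits 100 -> E
Bits 00 -> H
Bits 01 -> D
Bits 110 -> C
Bits 00 -> H
Bits 100 -> E


Decoded message: CEHDCHE


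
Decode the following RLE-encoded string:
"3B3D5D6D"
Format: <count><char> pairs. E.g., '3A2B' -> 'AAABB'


Expanding each <count><char> pair:
  3B -> 'BBB'
  3D -> 'DDD'
  5D -> 'DDDDD'
  6D -> 'DDDDDD'

Decoded = BBBDDDDDDDDDDDDDD


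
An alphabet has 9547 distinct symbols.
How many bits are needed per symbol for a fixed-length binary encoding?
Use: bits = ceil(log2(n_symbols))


log2(9547) = 13.2208
Bracket: 2^13 = 8192 < 9547 <= 2^14 = 16384
So ceil(log2(9547)) = 14

bits = ceil(log2(9547)) = ceil(13.2208) = 14 bits
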